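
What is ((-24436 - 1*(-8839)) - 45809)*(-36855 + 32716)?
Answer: 254159434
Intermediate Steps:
((-24436 - 1*(-8839)) - 45809)*(-36855 + 32716) = ((-24436 + 8839) - 45809)*(-4139) = (-15597 - 45809)*(-4139) = -61406*(-4139) = 254159434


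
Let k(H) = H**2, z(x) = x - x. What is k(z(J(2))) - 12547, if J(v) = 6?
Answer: -12547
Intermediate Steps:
z(x) = 0
k(z(J(2))) - 12547 = 0**2 - 12547 = 0 - 12547 = -12547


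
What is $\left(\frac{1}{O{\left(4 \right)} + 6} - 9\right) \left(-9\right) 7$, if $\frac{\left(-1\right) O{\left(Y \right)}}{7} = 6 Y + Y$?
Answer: $\frac{107793}{190} \approx 567.33$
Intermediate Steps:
$O{\left(Y \right)} = - 49 Y$ ($O{\left(Y \right)} = - 7 \left(6 Y + Y\right) = - 7 \cdot 7 Y = - 49 Y$)
$\left(\frac{1}{O{\left(4 \right)} + 6} - 9\right) \left(-9\right) 7 = \left(\frac{1}{\left(-49\right) 4 + 6} - 9\right) \left(-9\right) 7 = \left(\frac{1}{-196 + 6} - 9\right) \left(-9\right) 7 = \left(\frac{1}{-190} - 9\right) \left(-9\right) 7 = \left(- \frac{1}{190} - 9\right) \left(-9\right) 7 = \left(- \frac{1711}{190}\right) \left(-9\right) 7 = \frac{15399}{190} \cdot 7 = \frac{107793}{190}$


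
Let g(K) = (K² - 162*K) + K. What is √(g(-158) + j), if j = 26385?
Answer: √76787 ≈ 277.10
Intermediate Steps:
g(K) = K² - 161*K
√(g(-158) + j) = √(-158*(-161 - 158) + 26385) = √(-158*(-319) + 26385) = √(50402 + 26385) = √76787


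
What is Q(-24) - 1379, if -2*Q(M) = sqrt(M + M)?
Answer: -1379 - 2*I*sqrt(3) ≈ -1379.0 - 3.4641*I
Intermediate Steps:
Q(M) = -sqrt(2)*sqrt(M)/2 (Q(M) = -sqrt(M + M)/2 = -sqrt(2)*sqrt(M)/2)
Q(-24) - 1379 = -sqrt(2)*sqrt(-24)/2 - 1379 = -sqrt(2)*2*I*sqrt(6)/2 - 1379 = -2*I*sqrt(3) - 1379 = -1379 - 2*I*sqrt(3)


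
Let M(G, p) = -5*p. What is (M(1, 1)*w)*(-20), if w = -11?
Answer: -1100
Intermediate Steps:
(M(1, 1)*w)*(-20) = (-5*1*(-11))*(-20) = -5*(-11)*(-20) = 55*(-20) = -1100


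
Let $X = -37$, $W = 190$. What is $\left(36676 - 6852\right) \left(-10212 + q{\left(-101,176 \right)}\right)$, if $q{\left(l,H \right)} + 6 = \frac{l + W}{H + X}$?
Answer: $- \frac{42356432512}{139} \approx -3.0472 \cdot 10^{8}$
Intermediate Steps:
$q{\left(l,H \right)} = -6 + \frac{190 + l}{-37 + H}$ ($q{\left(l,H \right)} = -6 + \frac{l + 190}{H - 37} = -6 + \frac{190 + l}{-37 + H}$)
$\left(36676 - 6852\right) \left(-10212 + q{\left(-101,176 \right)}\right) = \left(36676 - 6852\right) \left(-10212 + \frac{412 - 101 - 1056}{-37 + 176}\right) = 29824 \left(-10212 + \frac{412 - 101 - 1056}{139}\right) = 29824 \left(-10212 + \frac{1}{139} \left(-745\right)\right) = 29824 \left(-10212 - \frac{745}{139}\right) = 29824 \left(- \frac{1420213}{139}\right) = - \frac{42356432512}{139}$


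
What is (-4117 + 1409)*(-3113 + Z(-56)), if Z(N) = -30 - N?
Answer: 8359596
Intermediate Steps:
(-4117 + 1409)*(-3113 + Z(-56)) = (-4117 + 1409)*(-3113 + (-30 - 1*(-56))) = -2708*(-3113 + (-30 + 56)) = -2708*(-3113 + 26) = -2708*(-3087) = 8359596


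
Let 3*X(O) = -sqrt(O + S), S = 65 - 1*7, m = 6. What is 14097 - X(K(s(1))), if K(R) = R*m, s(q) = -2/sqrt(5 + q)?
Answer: 14097 + sqrt(58 - 2*sqrt(6))/3 ≈ 14099.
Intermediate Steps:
S = 58 (S = 65 - 7 = 58)
s(q) = -2/sqrt(5 + q)
K(R) = 6*R (K(R) = R*6 = 6*R)
X(O) = -sqrt(58 + O)/3 (X(O) = (-sqrt(O + 58))/3 = (-sqrt(58 + O))/3 = -sqrt(58 + O)/3)
14097 - X(K(s(1))) = 14097 - (-1)*sqrt(58 + 6*(-2/sqrt(5 + 1)))/3 = 14097 - (-1)*sqrt(58 + 6*(-sqrt(6)/3))/3 = 14097 - (-1)*sqrt(58 - 2*sqrt(6))/3 = 14097 + sqrt(58 - 2*sqrt(6))/3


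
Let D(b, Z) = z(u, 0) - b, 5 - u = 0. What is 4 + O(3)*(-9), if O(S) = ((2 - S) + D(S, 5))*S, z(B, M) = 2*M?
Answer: 112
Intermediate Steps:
u = 5 (u = 5 - 1*0 = 5 + 0 = 5)
D(b, Z) = -b (D(b, Z) = 2*0 - b = 0 - b = -b)
O(S) = S*(2 - 2*S) (O(S) = ((2 - S) - S)*S = (2 - 2*S)*S = S*(2 - 2*S))
4 + O(3)*(-9) = 4 + (2*3*(1 - 1*3))*(-9) = 4 + (2*3*(1 - 3))*(-9) = 4 + (2*3*(-2))*(-9) = 4 - 12*(-9) = 4 + 108 = 112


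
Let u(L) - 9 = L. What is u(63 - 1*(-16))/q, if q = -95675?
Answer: -88/95675 ≈ -0.00091978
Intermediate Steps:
u(L) = 9 + L
u(63 - 1*(-16))/q = (9 + (63 - 1*(-16)))/(-95675) = (9 + (63 + 16))*(-1/95675) = (9 + 79)*(-1/95675) = 88*(-1/95675) = -88/95675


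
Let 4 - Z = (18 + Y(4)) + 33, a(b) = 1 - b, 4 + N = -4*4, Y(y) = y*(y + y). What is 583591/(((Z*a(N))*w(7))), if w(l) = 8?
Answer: -583591/13272 ≈ -43.972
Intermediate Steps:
Y(y) = 2*y² (Y(y) = y*(2*y) = 2*y²)
N = -20 (N = -4 - 4*4 = -4 - 16 = -20)
Z = -79 (Z = 4 - ((18 + 2*4²) + 33) = 4 - ((18 + 2*16) + 33) = 4 - ((18 + 32) + 33) = 4 - (50 + 33) = 4 - 1*83 = 4 - 83 = -79)
583591/(((Z*a(N))*w(7))) = 583591/((-79*(1 - 1*(-20))*8)) = 583591/((-79*(1 + 20)*8)) = 583591/((-79*21*8)) = 583591/((-1659*8)) = 583591/(-13272) = 583591*(-1/13272) = -583591/13272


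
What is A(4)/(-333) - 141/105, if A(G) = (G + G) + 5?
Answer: -16106/11655 ≈ -1.3819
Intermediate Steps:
A(G) = 5 + 2*G (A(G) = 2*G + 5 = 5 + 2*G)
A(4)/(-333) - 141/105 = (5 + 2*4)/(-333) - 141/105 = (5 + 8)*(-1/333) - 141*1/105 = 13*(-1/333) - 47/35 = -13/333 - 47/35 = -16106/11655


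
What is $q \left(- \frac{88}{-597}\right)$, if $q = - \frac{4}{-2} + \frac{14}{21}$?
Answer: $\frac{704}{1791} \approx 0.39308$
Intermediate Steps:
$q = \frac{8}{3}$ ($q = \left(-4\right) \left(- \frac{1}{2}\right) + 14 \cdot \frac{1}{21} = 2 + \frac{2}{3} = \frac{8}{3} \approx 2.6667$)
$q \left(- \frac{88}{-597}\right) = \frac{8 \left(- \frac{88}{-597}\right)}{3} = \frac{8 \left(\left(-88\right) \left(- \frac{1}{597}\right)\right)}{3} = \frac{8}{3} \cdot \frac{88}{597} = \frac{704}{1791}$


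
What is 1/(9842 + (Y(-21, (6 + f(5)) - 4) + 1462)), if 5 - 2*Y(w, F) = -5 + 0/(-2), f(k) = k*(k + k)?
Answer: 1/11309 ≈ 8.8425e-5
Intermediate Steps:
f(k) = 2*k² (f(k) = k*(2*k) = 2*k²)
Y(w, F) = 5 (Y(w, F) = 5/2 - (-5 + 0/(-2))/2 = 5/2 - (-5 + 0*(-½))/2 = 5/2 - (-5 + 0)/2 = 5/2 - ½*(-5) = 5/2 + 5/2 = 5)
1/(9842 + (Y(-21, (6 + f(5)) - 4) + 1462)) = 1/(9842 + (5 + 1462)) = 1/(9842 + 1467) = 1/11309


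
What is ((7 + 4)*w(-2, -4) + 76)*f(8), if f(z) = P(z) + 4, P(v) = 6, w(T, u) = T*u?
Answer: 1640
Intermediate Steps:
f(z) = 10 (f(z) = 6 + 4 = 10)
((7 + 4)*w(-2, -4) + 76)*f(8) = ((7 + 4)*(-2*(-4)) + 76)*10 = (11*8 + 76)*10 = (88 + 76)*10 = 164*10 = 1640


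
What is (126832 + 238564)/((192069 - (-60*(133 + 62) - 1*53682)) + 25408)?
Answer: 365396/282859 ≈ 1.2918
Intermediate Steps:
(126832 + 238564)/((192069 - (-60*(133 + 62) - 1*53682)) + 25408) = 365396/((192069 - (-60*195 - 53682)) + 25408) = 365396/((192069 - (-11700 - 53682)) + 25408) = 365396/((192069 - 1*(-65382)) + 25408) = 365396/((192069 + 65382) + 25408) = 365396/(257451 + 25408) = 365396/282859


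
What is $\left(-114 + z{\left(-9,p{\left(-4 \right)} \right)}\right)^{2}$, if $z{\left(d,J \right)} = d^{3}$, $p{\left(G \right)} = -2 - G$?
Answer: $710649$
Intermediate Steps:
$\left(-114 + z{\left(-9,p{\left(-4 \right)} \right)}\right)^{2} = \left(-114 + \left(-9\right)^{3}\right)^{2} = \left(-114 - 729\right)^{2} = \left(-843\right)^{2} = 710649$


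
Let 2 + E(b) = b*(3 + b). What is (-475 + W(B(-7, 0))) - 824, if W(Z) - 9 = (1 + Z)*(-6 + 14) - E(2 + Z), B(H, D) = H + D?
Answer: -1346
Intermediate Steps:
E(b) = -2 + b*(3 + b)
B(H, D) = D + H
W(Z) = 13 - (2 + Z)² + 5*Z (W(Z) = 9 + ((1 + Z)*(-6 + 14) - (-2 + (2 + Z)² + 3*(2 + Z))) = 9 + ((1 + Z)*8 - (-2 + (2 + Z)² + (6 + 3*Z))) = 9 + ((8 + 8*Z) - (4 + (2 + Z)² + 3*Z)) = 9 + ((8 + 8*Z) + (-4 - (2 + Z)² - 3*Z)) = 9 + (4 - (2 + Z)² + 5*Z) = 13 - (2 + Z)² + 5*Z)
(-475 + W(B(-7, 0))) - 824 = (-475 + (9 + (0 - 7) - (0 - 7)²)) - 824 = (-475 + (9 - 7 - 1*(-7)²)) - 824 = (-475 + (9 - 7 - 1*49)) - 824 = (-475 + (9 - 7 - 49)) - 824 = (-475 - 47) - 824 = -522 - 824 = -1346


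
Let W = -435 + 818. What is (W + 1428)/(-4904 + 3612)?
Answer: -1811/1292 ≈ -1.4017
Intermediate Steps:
W = 383
(W + 1428)/(-4904 + 3612) = (383 + 1428)/(-4904 + 3612) = 1811/(-1292) = 1811*(-1/1292) = -1811/1292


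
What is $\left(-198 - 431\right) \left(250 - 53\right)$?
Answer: $-123913$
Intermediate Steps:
$\left(-198 - 431\right) \left(250 - 53\right) = \left(-629\right) 197 = -123913$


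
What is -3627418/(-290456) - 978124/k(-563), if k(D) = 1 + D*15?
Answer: 39341487767/306576308 ≈ 128.33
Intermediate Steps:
k(D) = 1 + 15*D
-3627418/(-290456) - 978124/k(-563) = -3627418/(-290456) - 978124/(1 + 15*(-563)) = -3627418*(-1/290456) - 978124/(1 - 8445) = 1813709/145228 - 978124/(-8444) = 1813709/145228 - 978124*(-1/8444) = 1813709/145228 + 244531/2111 = 39341487767/306576308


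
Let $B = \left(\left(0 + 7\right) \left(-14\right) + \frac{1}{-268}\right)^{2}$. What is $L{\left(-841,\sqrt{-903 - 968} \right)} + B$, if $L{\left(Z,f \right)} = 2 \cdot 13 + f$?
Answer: $\frac{691717649}{71824} + i \sqrt{1871} \approx 9630.7 + 43.255 i$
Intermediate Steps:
$L{\left(Z,f \right)} = 26 + f$
$B = \frac{689850225}{71824}$ ($B = \left(7 \left(-14\right) - \frac{1}{268}\right)^{2} = \left(-98 - \frac{1}{268}\right)^{2} = \left(- \frac{26265}{268}\right)^{2} = \frac{689850225}{71824} \approx 9604.7$)
$L{\left(-841,\sqrt{-903 - 968} \right)} + B = \left(26 + \sqrt{-903 - 968}\right) + \frac{689850225}{71824} = \left(26 + \sqrt{-1871}\right) + \frac{689850225}{71824} = \left(26 + i \sqrt{1871}\right) + \frac{689850225}{71824} = \frac{691717649}{71824} + i \sqrt{1871}$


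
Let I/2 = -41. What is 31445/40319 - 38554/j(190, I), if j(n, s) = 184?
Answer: -33666801/161276 ≈ -208.75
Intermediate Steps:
I = -82 (I = 2*(-41) = -82)
31445/40319 - 38554/j(190, I) = 31445/40319 - 38554/184 = 31445*(1/40319) - 38554*1/184 = 31445/40319 - 19277/92 = -33666801/161276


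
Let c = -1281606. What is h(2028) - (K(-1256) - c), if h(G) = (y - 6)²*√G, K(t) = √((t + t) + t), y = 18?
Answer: -1281606 + 3744*√3 - 2*I*√942 ≈ -1.2751e+6 - 61.384*I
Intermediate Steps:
K(t) = √3*√t (K(t) = √(2*t + t) = √(3*t) = √3*√t)
h(G) = 144*√G (h(G) = (18 - 6)²*√G = 12²*√G = 144*√G)
h(2028) - (K(-1256) - c) = 144*√2028 - (√3*√(-1256) - 1*(-1281606)) = 144*(26*√3) - (√3*(2*I*√314) + 1281606) = 3744*√3 - (2*I*√942 + 1281606) = 3744*√3 - (1281606 + 2*I*√942) = 3744*√3 + (-1281606 - 2*I*√942) = -1281606 + 3744*√3 - 2*I*√942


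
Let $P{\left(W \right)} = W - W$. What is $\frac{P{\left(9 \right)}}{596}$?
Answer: $0$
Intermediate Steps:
$P{\left(W \right)} = 0$
$\frac{P{\left(9 \right)}}{596} = \frac{0}{596} = 0 \cdot \frac{1}{596} = 0$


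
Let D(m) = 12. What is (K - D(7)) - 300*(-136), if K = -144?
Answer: 40644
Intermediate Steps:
(K - D(7)) - 300*(-136) = (-144 - 1*12) - 300*(-136) = (-144 - 12) + 40800 = -156 + 40800 = 40644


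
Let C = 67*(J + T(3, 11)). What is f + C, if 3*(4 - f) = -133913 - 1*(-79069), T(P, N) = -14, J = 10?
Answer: 54052/3 ≈ 18017.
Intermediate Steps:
C = -268 (C = 67*(10 - 14) = 67*(-4) = -268)
f = 54856/3 (f = 4 - (-133913 - 1*(-79069))/3 = 4 - (-133913 + 79069)/3 = 4 - 1/3*(-54844) = 4 + 54844/3 = 54856/3 ≈ 18285.)
f + C = 54856/3 - 268 = 54052/3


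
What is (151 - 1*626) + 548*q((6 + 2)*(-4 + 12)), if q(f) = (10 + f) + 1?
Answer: 40625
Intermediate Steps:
q(f) = 11 + f
(151 - 1*626) + 548*q((6 + 2)*(-4 + 12)) = (151 - 1*626) + 548*(11 + (6 + 2)*(-4 + 12)) = (151 - 626) + 548*(11 + 8*8) = -475 + 548*(11 + 64) = -475 + 548*75 = -475 + 41100 = 40625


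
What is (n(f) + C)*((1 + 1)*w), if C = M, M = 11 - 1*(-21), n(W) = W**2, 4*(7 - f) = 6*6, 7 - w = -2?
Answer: 648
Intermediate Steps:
w = 9 (w = 7 - 1*(-2) = 7 + 2 = 9)
f = -2 (f = 7 - 3*6/2 = 7 - 1/4*36 = 7 - 9 = -2)
M = 32 (M = 11 + 21 = 32)
C = 32
(n(f) + C)*((1 + 1)*w) = ((-2)**2 + 32)*((1 + 1)*9) = (4 + 32)*(2*9) = 36*18 = 648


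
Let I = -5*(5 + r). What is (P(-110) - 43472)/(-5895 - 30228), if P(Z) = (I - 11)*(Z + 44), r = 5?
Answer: 39446/36123 ≈ 1.0920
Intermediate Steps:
I = -50 (I = -5*(5 + 5) = -5*10 = -50)
P(Z) = -2684 - 61*Z (P(Z) = (-50 - 11)*(Z + 44) = -61*(44 + Z) = -2684 - 61*Z)
(P(-110) - 43472)/(-5895 - 30228) = ((-2684 - 61*(-110)) - 43472)/(-5895 - 30228) = ((-2684 + 6710) - 43472)/(-36123) = (4026 - 43472)*(-1/36123) = -39446*(-1/36123) = 39446/36123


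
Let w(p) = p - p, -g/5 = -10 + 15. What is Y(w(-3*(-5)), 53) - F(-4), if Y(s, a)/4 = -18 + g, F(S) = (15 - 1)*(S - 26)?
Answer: 248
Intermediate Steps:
F(S) = -364 + 14*S (F(S) = 14*(-26 + S) = -364 + 14*S)
g = -25 (g = -5*(-10 + 15) = -5*5 = -25)
w(p) = 0
Y(s, a) = -172 (Y(s, a) = 4*(-18 - 25) = 4*(-43) = -172)
Y(w(-3*(-5)), 53) - F(-4) = -172 - (-364 + 14*(-4)) = -172 - (-364 - 56) = -172 - 1*(-420) = -172 + 420 = 248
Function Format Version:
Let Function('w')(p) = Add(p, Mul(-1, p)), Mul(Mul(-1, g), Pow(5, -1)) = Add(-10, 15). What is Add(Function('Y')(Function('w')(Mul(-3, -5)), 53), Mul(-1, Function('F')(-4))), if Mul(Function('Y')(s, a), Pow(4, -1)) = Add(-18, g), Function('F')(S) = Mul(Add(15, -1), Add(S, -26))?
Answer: 248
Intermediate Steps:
Function('F')(S) = Add(-364, Mul(14, S)) (Function('F')(S) = Mul(14, Add(-26, S)) = Add(-364, Mul(14, S)))
g = -25 (g = Mul(-5, Add(-10, 15)) = Mul(-5, 5) = -25)
Function('w')(p) = 0
Function('Y')(s, a) = -172 (Function('Y')(s, a) = Mul(4, Add(-18, -25)) = Mul(4, -43) = -172)
Add(Function('Y')(Function('w')(Mul(-3, -5)), 53), Mul(-1, Function('F')(-4))) = Add(-172, Mul(-1, Add(-364, Mul(14, -4)))) = Add(-172, Mul(-1, Add(-364, -56))) = Add(-172, Mul(-1, -420)) = Add(-172, 420) = 248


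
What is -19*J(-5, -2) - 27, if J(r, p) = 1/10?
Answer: -289/10 ≈ -28.900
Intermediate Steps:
J(r, p) = ⅒
-19*J(-5, -2) - 27 = -19*⅒ - 27 = -19/10 - 27 = -289/10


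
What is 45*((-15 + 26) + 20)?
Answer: 1395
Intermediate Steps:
45*((-15 + 26) + 20) = 45*(11 + 20) = 45*31 = 1395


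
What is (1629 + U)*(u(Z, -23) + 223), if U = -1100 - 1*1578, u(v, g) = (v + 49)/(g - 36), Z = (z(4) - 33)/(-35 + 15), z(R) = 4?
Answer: -274975419/1180 ≈ -2.3303e+5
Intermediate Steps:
Z = 29/20 (Z = (4 - 33)/(-35 + 15) = -29/(-20) = -29*(-1/20) = 29/20 ≈ 1.4500)
u(v, g) = (49 + v)/(-36 + g)
U = -2678 (U = -1100 - 1578 = -2678)
(1629 + U)*(u(Z, -23) + 223) = (1629 - 2678)*((49 + 29/20)/(-36 - 23) + 223) = -1049*((1009/20)/(-59) + 223) = -1049*(-1/59*1009/20 + 223) = -1049*(-1009/1180 + 223) = -1049*262131/1180 = -274975419/1180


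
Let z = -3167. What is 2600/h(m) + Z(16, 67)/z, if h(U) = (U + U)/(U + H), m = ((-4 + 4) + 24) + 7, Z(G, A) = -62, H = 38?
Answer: 284081822/98177 ≈ 2893.6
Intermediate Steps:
m = 31 (m = (0 + 24) + 7 = 24 + 7 = 31)
h(U) = 2*U/(38 + U) (h(U) = (U + U)/(U + 38) = (2*U)/(38 + U) = 2*U/(38 + U))
2600/h(m) + Z(16, 67)/z = 2600/((2*31/(38 + 31))) - 62/(-3167) = 2600/((2*31/69)) - 62*(-1/3167) = 2600/((2*31*(1/69))) + 62/3167 = 2600/(62/69) + 62/3167 = 2600*(69/62) + 62/3167 = 89700/31 + 62/3167 = 284081822/98177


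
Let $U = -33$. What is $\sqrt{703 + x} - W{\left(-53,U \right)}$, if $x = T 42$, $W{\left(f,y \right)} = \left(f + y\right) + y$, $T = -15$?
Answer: $119 + \sqrt{73} \approx 127.54$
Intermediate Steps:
$W{\left(f,y \right)} = f + 2 y$
$x = -630$ ($x = \left(-15\right) 42 = -630$)
$\sqrt{703 + x} - W{\left(-53,U \right)} = \sqrt{703 - 630} - \left(-53 + 2 \left(-33\right)\right) = \sqrt{73} - \left(-53 - 66\right) = \sqrt{73} - -119 = \sqrt{73} + 119 = 119 + \sqrt{73}$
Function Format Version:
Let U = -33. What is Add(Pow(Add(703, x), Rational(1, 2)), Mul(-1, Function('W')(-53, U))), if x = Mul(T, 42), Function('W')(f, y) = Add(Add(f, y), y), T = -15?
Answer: Add(119, Pow(73, Rational(1, 2))) ≈ 127.54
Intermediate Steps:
Function('W')(f, y) = Add(f, Mul(2, y))
x = -630 (x = Mul(-15, 42) = -630)
Add(Pow(Add(703, x), Rational(1, 2)), Mul(-1, Function('W')(-53, U))) = Add(Pow(Add(703, -630), Rational(1, 2)), Mul(-1, Add(-53, Mul(2, -33)))) = Add(Pow(73, Rational(1, 2)), Mul(-1, Add(-53, -66))) = Add(Pow(73, Rational(1, 2)), Mul(-1, -119)) = Add(Pow(73, Rational(1, 2)), 119) = Add(119, Pow(73, Rational(1, 2)))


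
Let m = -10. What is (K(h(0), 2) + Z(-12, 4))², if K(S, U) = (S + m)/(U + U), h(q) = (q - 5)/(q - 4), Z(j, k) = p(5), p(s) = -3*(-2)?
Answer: 3721/256 ≈ 14.535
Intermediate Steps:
p(s) = 6
Z(j, k) = 6
h(q) = (-5 + q)/(-4 + q)
K(S, U) = (-10 + S)/(2*U) (K(S, U) = (S - 10)/(U + U) = (-10 + S)/((2*U)) = (-10 + S)*(1/(2*U)) = (-10 + S)/(2*U))
(K(h(0), 2) + Z(-12, 4))² = ((½)*(-10 + (-5 + 0)/(-4 + 0))/2 + 6)² = ((½)*(½)*(-10 - 5/(-4)) + 6)² = ((½)*(½)*(-10 - ¼*(-5)) + 6)² = ((½)*(½)*(-10 + 5/4) + 6)² = ((½)*(½)*(-35/4) + 6)² = (-35/16 + 6)² = (61/16)² = 3721/256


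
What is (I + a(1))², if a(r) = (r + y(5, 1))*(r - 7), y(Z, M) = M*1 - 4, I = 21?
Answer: 1089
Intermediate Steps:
y(Z, M) = -4 + M (y(Z, M) = M - 4 = -4 + M)
a(r) = (-7 + r)*(-3 + r) (a(r) = (r + (-4 + 1))*(r - 7) = (r - 3)*(-7 + r) = (-3 + r)*(-7 + r) = (-7 + r)*(-3 + r))
(I + a(1))² = (21 + (21 + 1² - 10*1))² = (21 + (21 + 1 - 10))² = (21 + 12)² = 33² = 1089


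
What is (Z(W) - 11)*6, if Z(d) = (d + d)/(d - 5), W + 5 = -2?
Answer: -59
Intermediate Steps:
W = -7 (W = -5 - 2 = -7)
Z(d) = 2*d/(-5 + d) (Z(d) = (2*d)/(-5 + d) = 2*d/(-5 + d))
(Z(W) - 11)*6 = (2*(-7)/(-5 - 7) - 11)*6 = (2*(-7)/(-12) - 11)*6 = (2*(-7)*(-1/12) - 11)*6 = (7/6 - 11)*6 = -59/6*6 = -59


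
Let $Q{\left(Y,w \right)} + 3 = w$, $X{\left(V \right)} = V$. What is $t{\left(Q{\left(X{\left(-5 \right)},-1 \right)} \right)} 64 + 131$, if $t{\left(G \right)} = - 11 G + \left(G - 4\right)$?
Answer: $2435$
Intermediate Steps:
$Q{\left(Y,w \right)} = -3 + w$
$t{\left(G \right)} = -4 - 10 G$ ($t{\left(G \right)} = - 11 G + \left(G - 4\right) = - 11 G + \left(-4 + G\right) = -4 - 10 G$)
$t{\left(Q{\left(X{\left(-5 \right)},-1 \right)} \right)} 64 + 131 = \left(-4 - 10 \left(-3 - 1\right)\right) 64 + 131 = \left(-4 - -40\right) 64 + 131 = \left(-4 + 40\right) 64 + 131 = 36 \cdot 64 + 131 = 2304 + 131 = 2435$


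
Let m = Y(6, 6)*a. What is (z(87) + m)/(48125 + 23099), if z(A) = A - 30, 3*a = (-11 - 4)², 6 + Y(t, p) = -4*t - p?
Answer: -2643/71224 ≈ -0.037108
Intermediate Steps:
Y(t, p) = -6 - p - 4*t (Y(t, p) = -6 + (-4*t - p) = -6 + (-p - 4*t) = -6 - p - 4*t)
a = 75 (a = (-11 - 4)²/3 = (⅓)*(-15)² = (⅓)*225 = 75)
z(A) = -30 + A
m = -2700 (m = (-6 - 1*6 - 4*6)*75 = (-6 - 6 - 24)*75 = -36*75 = -2700)
(z(87) + m)/(48125 + 23099) = ((-30 + 87) - 2700)/(48125 + 23099) = (57 - 2700)/71224 = -2643*1/71224 = -2643/71224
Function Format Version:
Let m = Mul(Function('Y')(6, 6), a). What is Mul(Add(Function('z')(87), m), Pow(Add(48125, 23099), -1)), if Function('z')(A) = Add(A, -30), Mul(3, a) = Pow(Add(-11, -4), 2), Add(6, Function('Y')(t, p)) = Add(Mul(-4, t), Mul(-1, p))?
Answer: Rational(-2643, 71224) ≈ -0.037108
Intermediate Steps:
Function('Y')(t, p) = Add(-6, Mul(-1, p), Mul(-4, t)) (Function('Y')(t, p) = Add(-6, Add(Mul(-4, t), Mul(-1, p))) = Add(-6, Add(Mul(-1, p), Mul(-4, t))) = Add(-6, Mul(-1, p), Mul(-4, t)))
a = 75 (a = Mul(Rational(1, 3), Pow(Add(-11, -4), 2)) = Mul(Rational(1, 3), Pow(-15, 2)) = Mul(Rational(1, 3), 225) = 75)
Function('z')(A) = Add(-30, A)
m = -2700 (m = Mul(Add(-6, Mul(-1, 6), Mul(-4, 6)), 75) = Mul(Add(-6, -6, -24), 75) = Mul(-36, 75) = -2700)
Mul(Add(Function('z')(87), m), Pow(Add(48125, 23099), -1)) = Mul(Add(Add(-30, 87), -2700), Pow(Add(48125, 23099), -1)) = Mul(Add(57, -2700), Pow(71224, -1)) = Mul(-2643, Rational(1, 71224)) = Rational(-2643, 71224)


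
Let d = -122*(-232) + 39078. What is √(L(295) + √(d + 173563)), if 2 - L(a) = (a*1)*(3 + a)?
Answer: √(-87908 + √240945) ≈ 295.66*I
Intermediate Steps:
L(a) = 2 - a*(3 + a) (L(a) = 2 - a*1*(3 + a) = 2 - a*(3 + a))
d = 67382 (d = 28304 + 39078 = 67382)
√(L(295) + √(d + 173563)) = √((2 - 1*295² - 3*295) + √(67382 + 173563)) = √((2 - 1*87025 - 885) + √240945) = √((2 - 87025 - 885) + √240945) = √(-87908 + √240945)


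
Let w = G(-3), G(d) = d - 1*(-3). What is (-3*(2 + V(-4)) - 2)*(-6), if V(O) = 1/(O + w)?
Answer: 87/2 ≈ 43.500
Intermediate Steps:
G(d) = 3 + d (G(d) = d + 3 = 3 + d)
w = 0 (w = 3 - 3 = 0)
V(O) = 1/O (V(O) = 1/(O + 0) = 1/O)
(-3*(2 + V(-4)) - 2)*(-6) = (-3*(2 + 1/(-4)) - 2)*(-6) = (-3*(2 - ¼) - 2)*(-6) = (-3*7/4 - 2)*(-6) = (-21/4 - 2)*(-6) = -29/4*(-6) = 87/2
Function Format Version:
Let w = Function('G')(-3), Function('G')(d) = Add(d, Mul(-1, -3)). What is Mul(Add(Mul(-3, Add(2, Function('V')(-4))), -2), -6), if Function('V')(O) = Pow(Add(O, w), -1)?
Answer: Rational(87, 2) ≈ 43.500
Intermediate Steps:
Function('G')(d) = Add(3, d) (Function('G')(d) = Add(d, 3) = Add(3, d))
w = 0 (w = Add(3, -3) = 0)
Function('V')(O) = Pow(O, -1) (Function('V')(O) = Pow(Add(O, 0), -1) = Pow(O, -1))
Mul(Add(Mul(-3, Add(2, Function('V')(-4))), -2), -6) = Mul(Add(Mul(-3, Add(2, Pow(-4, -1))), -2), -6) = Mul(Add(Mul(-3, Add(2, Rational(-1, 4))), -2), -6) = Mul(Add(Mul(-3, Rational(7, 4)), -2), -6) = Mul(Add(Rational(-21, 4), -2), -6) = Mul(Rational(-29, 4), -6) = Rational(87, 2)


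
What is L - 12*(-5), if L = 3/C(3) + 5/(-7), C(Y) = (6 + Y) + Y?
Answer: 1667/28 ≈ 59.536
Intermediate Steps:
C(Y) = 6 + 2*Y
L = -13/28 (L = 3/(6 + 2*3) + 5/(-7) = 3/(6 + 6) + 5*(-⅐) = 3/12 - 5/7 = 3*(1/12) - 5/7 = ¼ - 5/7 = -13/28 ≈ -0.46429)
L - 12*(-5) = -13/28 - 12*(-5) = -13/28 + 60 = 1667/28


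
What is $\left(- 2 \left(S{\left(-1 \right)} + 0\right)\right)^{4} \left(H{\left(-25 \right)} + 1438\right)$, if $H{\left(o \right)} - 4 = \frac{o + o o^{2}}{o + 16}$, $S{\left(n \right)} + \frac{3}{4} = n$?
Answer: $\frac{17183957}{36} \approx 4.7733 \cdot 10^{5}$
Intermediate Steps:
$S{\left(n \right)} = - \frac{3}{4} + n$
$H{\left(o \right)} = 4 + \frac{o + o^{3}}{16 + o}$ ($H{\left(o \right)} = 4 + \frac{o + o o^{2}}{o + 16} = 4 + \frac{o + o^{3}}{16 + o}$)
$\left(- 2 \left(S{\left(-1 \right)} + 0\right)\right)^{4} \left(H{\left(-25 \right)} + 1438\right) = \left(- 2 \left(\left(- \frac{3}{4} - 1\right) + 0\right)\right)^{4} \left(\frac{64 + \left(-25\right)^{3} + 5 \left(-25\right)}{16 - 25} + 1438\right) = \left(- 2 \left(- \frac{7}{4} + 0\right)\right)^{4} \left(\frac{64 - 15625 - 125}{-9} + 1438\right) = \left(\left(-2\right) \left(- \frac{7}{4}\right)\right)^{4} \left(\left(- \frac{1}{9}\right) \left(-15686\right) + 1438\right) = \left(\frac{7}{2}\right)^{4} \left(\frac{15686}{9} + 1438\right) = \frac{2401}{16} \cdot \frac{28628}{9} = \frac{17183957}{36}$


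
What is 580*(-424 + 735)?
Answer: 180380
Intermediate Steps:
580*(-424 + 735) = 580*311 = 180380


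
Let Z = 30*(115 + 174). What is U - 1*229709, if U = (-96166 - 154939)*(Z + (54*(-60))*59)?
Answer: 45823921741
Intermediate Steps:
Z = 8670 (Z = 30*289 = 8670)
U = 45824151450 (U = (-96166 - 154939)*(8670 + (54*(-60))*59) = -251105*(8670 - 3240*59) = -251105*(8670 - 191160) = -251105*(-182490) = 45824151450)
U - 1*229709 = 45824151450 - 1*229709 = 45824151450 - 229709 = 45823921741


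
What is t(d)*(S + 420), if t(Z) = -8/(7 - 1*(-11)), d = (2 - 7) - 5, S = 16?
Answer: -1744/9 ≈ -193.78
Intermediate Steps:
d = -10 (d = -5 - 5 = -10)
t(Z) = -4/9 (t(Z) = -8/(7 + 11) = -8/18 = -8*1/18 = -4/9)
t(d)*(S + 420) = -4*(16 + 420)/9 = -4/9*436 = -1744/9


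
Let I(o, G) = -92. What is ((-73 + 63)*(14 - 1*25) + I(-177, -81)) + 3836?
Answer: 3854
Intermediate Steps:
((-73 + 63)*(14 - 1*25) + I(-177, -81)) + 3836 = ((-73 + 63)*(14 - 1*25) - 92) + 3836 = (-10*(14 - 25) - 92) + 3836 = (-10*(-11) - 92) + 3836 = (110 - 92) + 3836 = 18 + 3836 = 3854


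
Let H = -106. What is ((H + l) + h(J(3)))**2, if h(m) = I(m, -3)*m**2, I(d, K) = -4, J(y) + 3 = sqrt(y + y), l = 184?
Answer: 3780 + 864*sqrt(6) ≈ 5896.4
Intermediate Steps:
J(y) = -3 + sqrt(2)*sqrt(y) (J(y) = -3 + sqrt(y + y) = -3 + sqrt(2*y) = -3 + sqrt(2)*sqrt(y))
h(m) = -4*m**2
((H + l) + h(J(3)))**2 = ((-106 + 184) - 4*(-3 + sqrt(2)*sqrt(3))**2)**2 = (78 - 4*(-3 + sqrt(6))**2)**2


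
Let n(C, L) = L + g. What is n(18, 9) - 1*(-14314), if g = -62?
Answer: 14261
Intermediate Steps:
n(C, L) = -62 + L (n(C, L) = L - 62 = -62 + L)
n(18, 9) - 1*(-14314) = (-62 + 9) - 1*(-14314) = -53 + 14314 = 14261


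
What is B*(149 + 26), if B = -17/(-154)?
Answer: 425/22 ≈ 19.318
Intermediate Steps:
B = 17/154 (B = -17*(-1/154) = 17/154 ≈ 0.11039)
B*(149 + 26) = 17*(149 + 26)/154 = (17/154)*175 = 425/22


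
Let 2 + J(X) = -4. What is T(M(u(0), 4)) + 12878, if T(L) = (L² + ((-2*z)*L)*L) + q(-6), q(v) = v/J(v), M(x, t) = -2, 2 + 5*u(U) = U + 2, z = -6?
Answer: 12931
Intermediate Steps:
J(X) = -6 (J(X) = -2 - 4 = -6)
u(U) = U/5 (u(U) = -⅖ + (U + 2)/5 = -⅖ + (2 + U)/5 = -⅖ + (⅖ + U/5) = U/5)
q(v) = -v/6 (q(v) = v/(-6) = v*(-⅙) = -v/6)
T(L) = 1 + 13*L² (T(L) = (L² + ((-2*(-6))*L)*L) - ⅙*(-6) = (L² + (12*L)*L) + 1 = (L² + 12*L²) + 1 = 13*L² + 1 = 1 + 13*L²)
T(M(u(0), 4)) + 12878 = (1 + 13*(-2)²) + 12878 = (1 + 13*4) + 12878 = (1 + 52) + 12878 = 53 + 12878 = 12931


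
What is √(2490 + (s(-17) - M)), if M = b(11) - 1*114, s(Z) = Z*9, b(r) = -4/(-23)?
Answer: √1296487/23 ≈ 49.506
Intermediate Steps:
b(r) = 4/23 (b(r) = -4*(-1/23) = 4/23)
s(Z) = 9*Z
M = -2618/23 (M = 4/23 - 1*114 = 4/23 - 114 = -2618/23 ≈ -113.83)
√(2490 + (s(-17) - M)) = √(2490 + (9*(-17) - 1*(-2618/23))) = √(2490 + (-153 + 2618/23)) = √(2490 - 901/23) = √(56369/23) = √1296487/23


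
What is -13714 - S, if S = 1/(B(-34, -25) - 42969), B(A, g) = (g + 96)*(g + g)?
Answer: -637961565/46519 ≈ -13714.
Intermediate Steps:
B(A, g) = 2*g*(96 + g) (B(A, g) = (96 + g)*(2*g) = 2*g*(96 + g))
S = -1/46519 (S = 1/(2*(-25)*(96 - 25) - 42969) = 1/(2*(-25)*71 - 42969) = 1/(-3550 - 42969) = 1/(-46519) = -1/46519 ≈ -2.1497e-5)
-13714 - S = -13714 - 1*(-1/46519) = -13714 + 1/46519 = -637961565/46519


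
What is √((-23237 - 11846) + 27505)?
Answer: 3*I*√842 ≈ 87.052*I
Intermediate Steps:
√((-23237 - 11846) + 27505) = √(-35083 + 27505) = √(-7578) = 3*I*√842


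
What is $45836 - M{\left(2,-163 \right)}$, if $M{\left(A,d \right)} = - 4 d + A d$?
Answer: $45510$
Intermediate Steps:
$45836 - M{\left(2,-163 \right)} = 45836 - - 163 \left(-4 + 2\right) = 45836 - \left(-163\right) \left(-2\right) = 45836 - 326 = 45510$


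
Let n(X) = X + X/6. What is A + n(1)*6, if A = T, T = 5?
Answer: 12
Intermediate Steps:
n(X) = 7*X/6 (n(X) = X + X*(⅙) = X + X/6 = 7*X/6)
A = 5
A + n(1)*6 = 5 + ((7/6)*1)*6 = 5 + (7/6)*6 = 5 + 7 = 12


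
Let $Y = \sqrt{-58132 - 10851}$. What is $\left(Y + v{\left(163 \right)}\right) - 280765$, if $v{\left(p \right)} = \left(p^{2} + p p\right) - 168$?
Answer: $-227795 + i \sqrt{68983} \approx -2.278 \cdot 10^{5} + 262.65 i$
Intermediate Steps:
$v{\left(p \right)} = -168 + 2 p^{2}$ ($v{\left(p \right)} = \left(p^{2} + p^{2}\right) - 168 = 2 p^{2} - 168 = -168 + 2 p^{2}$)
$Y = i \sqrt{68983}$ ($Y = \sqrt{-68983} = i \sqrt{68983} \approx 262.65 i$)
$\left(Y + v{\left(163 \right)}\right) - 280765 = \left(i \sqrt{68983} - \left(168 - 2 \cdot 163^{2}\right)\right) - 280765 = \left(i \sqrt{68983} + \left(-168 + 2 \cdot 26569\right)\right) - 280765 = \left(i \sqrt{68983} + \left(-168 + 53138\right)\right) - 280765 = \left(i \sqrt{68983} + 52970\right) - 280765 = \left(52970 + i \sqrt{68983}\right) - 280765 = -227795 + i \sqrt{68983}$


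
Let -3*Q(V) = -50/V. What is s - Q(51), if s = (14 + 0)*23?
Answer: 49216/153 ≈ 321.67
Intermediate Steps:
s = 322 (s = 14*23 = 322)
Q(V) = 50/(3*V) (Q(V) = -(-50)/(3*V) = 50/(3*V))
s - Q(51) = 322 - 50/(3*51) = 322 - 1*50/153 = 322 - 50/153 = 49216/153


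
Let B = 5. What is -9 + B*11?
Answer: 46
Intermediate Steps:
-9 + B*11 = -9 + 5*11 = -9 + 55 = 46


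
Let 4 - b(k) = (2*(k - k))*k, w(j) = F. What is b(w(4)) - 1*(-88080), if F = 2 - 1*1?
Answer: 88084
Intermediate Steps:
F = 1 (F = 2 - 1 = 1)
w(j) = 1
b(k) = 4 (b(k) = 4 - 2*(k - k)*k = 4 - 2*0*k = 4 - 0*k = 4 - 1*0 = 4 + 0 = 4)
b(w(4)) - 1*(-88080) = 4 - 1*(-88080) = 4 + 88080 = 88084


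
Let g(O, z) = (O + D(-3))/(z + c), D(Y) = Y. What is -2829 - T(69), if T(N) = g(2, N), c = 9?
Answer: -220661/78 ≈ -2829.0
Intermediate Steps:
g(O, z) = (-3 + O)/(9 + z) (g(O, z) = (O - 3)/(z + 9) = (-3 + O)/(9 + z))
T(N) = -1/(9 + N) (T(N) = (-3 + 2)/(9 + N) = -1/(9 + N))
-2829 - T(69) = -2829 - (-1)/(9 + 69) = -2829 - (-1)/78 = -2829 - 1*(-1/78) = -2829 + 1/78 = -220661/78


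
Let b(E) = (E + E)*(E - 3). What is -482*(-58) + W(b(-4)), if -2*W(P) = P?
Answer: 27928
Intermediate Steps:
b(E) = 2*E*(-3 + E) (b(E) = (2*E)*(-3 + E) = 2*E*(-3 + E))
W(P) = -P/2
-482*(-58) + W(b(-4)) = -482*(-58) - (-4)*(-3 - 4) = 27956 - (-4)*(-7) = 27956 - ½*56 = 27956 - 28 = 27928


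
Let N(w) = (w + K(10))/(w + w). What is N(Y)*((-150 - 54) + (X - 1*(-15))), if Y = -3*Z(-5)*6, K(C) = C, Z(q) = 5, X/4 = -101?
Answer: -2372/9 ≈ -263.56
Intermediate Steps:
X = -404 (X = 4*(-101) = -404)
Y = -90 (Y = -3*5*6 = -15*6 = -90)
N(w) = (10 + w)/(2*w) (N(w) = (w + 10)/(w + w) = (10 + w)/((2*w)) = (10 + w)*(1/(2*w)) = (10 + w)/(2*w))
N(Y)*((-150 - 54) + (X - 1*(-15))) = ((1/2)*(10 - 90)/(-90))*((-150 - 54) + (-404 - 1*(-15))) = ((1/2)*(-1/90)*(-80))*(-204 + (-404 + 15)) = 4*(-204 - 389)/9 = (4/9)*(-593) = -2372/9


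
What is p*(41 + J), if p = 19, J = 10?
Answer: 969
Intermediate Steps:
p*(41 + J) = 19*(41 + 10) = 19*51 = 969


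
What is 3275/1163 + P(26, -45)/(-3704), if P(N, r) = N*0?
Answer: 3275/1163 ≈ 2.8160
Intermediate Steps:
P(N, r) = 0
3275/1163 + P(26, -45)/(-3704) = 3275/1163 + 0/(-3704) = 3275*(1/1163) + 0*(-1/3704) = 3275/1163 + 0 = 3275/1163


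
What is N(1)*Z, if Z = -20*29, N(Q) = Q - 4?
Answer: 1740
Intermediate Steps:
N(Q) = -4 + Q
Z = -580
N(1)*Z = (-4 + 1)*(-580) = -3*(-580) = 1740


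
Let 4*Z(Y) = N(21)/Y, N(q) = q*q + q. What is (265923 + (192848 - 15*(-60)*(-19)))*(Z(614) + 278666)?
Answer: 151140734434009/1228 ≈ 1.2308e+11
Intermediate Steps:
N(q) = q + q**2 (N(q) = q**2 + q = q + q**2)
Z(Y) = 231/(2*Y) (Z(Y) = ((21*(1 + 21))/Y)/4 = ((21*22)/Y)/4 = (462/Y)/4 = 231/(2*Y))
(265923 + (192848 - 15*(-60)*(-19)))*(Z(614) + 278666) = (265923 + (192848 - 15*(-60)*(-19)))*((231/2)/614 + 278666) = (265923 + (192848 + 900*(-19)))*((231/2)*(1/614) + 278666) = (265923 + (192848 - 17100))*(231/1228 + 278666) = (265923 + 175748)*(342202079/1228) = 441671*(342202079/1228) = 151140734434009/1228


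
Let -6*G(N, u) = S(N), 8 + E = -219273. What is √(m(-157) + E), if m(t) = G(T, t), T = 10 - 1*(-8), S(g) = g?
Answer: 2*I*√54821 ≈ 468.28*I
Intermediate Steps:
E = -219281 (E = -8 - 219273 = -219281)
T = 18 (T = 10 + 8 = 18)
G(N, u) = -N/6
m(t) = -3 (m(t) = -⅙*18 = -3)
√(m(-157) + E) = √(-3 - 219281) = √(-219284) = 2*I*√54821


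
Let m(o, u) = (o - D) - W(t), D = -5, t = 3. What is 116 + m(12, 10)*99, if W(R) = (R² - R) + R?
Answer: 908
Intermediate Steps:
W(R) = R²
m(o, u) = -4 + o (m(o, u) = (o - 1*(-5)) - 1*3² = (o + 5) - 1*9 = (5 + o) - 9 = -4 + o)
116 + m(12, 10)*99 = 116 + (-4 + 12)*99 = 116 + 8*99 = 116 + 792 = 908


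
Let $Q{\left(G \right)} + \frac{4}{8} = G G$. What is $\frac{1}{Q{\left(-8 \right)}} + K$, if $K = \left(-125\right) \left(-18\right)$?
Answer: $\frac{285752}{127} \approx 2250.0$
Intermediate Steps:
$Q{\left(G \right)} = - \frac{1}{2} + G^{2}$ ($Q{\left(G \right)} = - \frac{1}{2} + G G = - \frac{1}{2} + G^{2}$)
$K = 2250$
$\frac{1}{Q{\left(-8 \right)}} + K = \frac{1}{- \frac{1}{2} + \left(-8\right)^{2}} + 2250 = \frac{1}{- \frac{1}{2} + 64} + 2250 = \frac{1}{\frac{127}{2}} + 2250 = \frac{2}{127} + 2250 = \frac{285752}{127}$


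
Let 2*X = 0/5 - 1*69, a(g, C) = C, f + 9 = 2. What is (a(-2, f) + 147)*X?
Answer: -4830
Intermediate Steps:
f = -7 (f = -9 + 2 = -7)
X = -69/2 (X = (0/5 - 1*69)/2 = (0*(⅕) - 69)/2 = (0 - 69)/2 = (½)*(-69) = -69/2 ≈ -34.500)
(a(-2, f) + 147)*X = (-7 + 147)*(-69/2) = 140*(-69/2) = -4830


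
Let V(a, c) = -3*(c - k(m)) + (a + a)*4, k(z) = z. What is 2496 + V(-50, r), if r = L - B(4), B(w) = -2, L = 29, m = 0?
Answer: 2003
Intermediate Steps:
r = 31 (r = 29 - 1*(-2) = 29 + 2 = 31)
V(a, c) = -3*c + 8*a (V(a, c) = -3*(c - 1*0) + (a + a)*4 = -3*(c + 0) + (2*a)*4 = -3*c + 8*a)
2496 + V(-50, r) = 2496 + (-3*31 + 8*(-50)) = 2496 + (-93 - 400) = 2496 - 493 = 2003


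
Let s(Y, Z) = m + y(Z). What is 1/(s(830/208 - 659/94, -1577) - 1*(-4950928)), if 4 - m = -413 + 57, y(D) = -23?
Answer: 1/4951265 ≈ 2.0197e-7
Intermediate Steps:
m = 360 (m = 4 - (-413 + 57) = 4 - 1*(-356) = 4 + 356 = 360)
s(Y, Z) = 337 (s(Y, Z) = 360 - 23 = 337)
1/(s(830/208 - 659/94, -1577) - 1*(-4950928)) = 1/(337 - 1*(-4950928)) = 1/(337 + 4950928) = 1/4951265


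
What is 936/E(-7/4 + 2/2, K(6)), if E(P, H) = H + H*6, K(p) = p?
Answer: 156/7 ≈ 22.286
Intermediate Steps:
E(P, H) = 7*H (E(P, H) = H + 6*H = 7*H)
936/E(-7/4 + 2/2, K(6)) = 936/((7*6)) = 936/42 = 936*(1/42) = 156/7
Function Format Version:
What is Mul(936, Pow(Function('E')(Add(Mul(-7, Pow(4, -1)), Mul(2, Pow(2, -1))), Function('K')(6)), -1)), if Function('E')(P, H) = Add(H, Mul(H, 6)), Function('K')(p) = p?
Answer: Rational(156, 7) ≈ 22.286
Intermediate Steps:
Function('E')(P, H) = Mul(7, H) (Function('E')(P, H) = Add(H, Mul(6, H)) = Mul(7, H))
Mul(936, Pow(Function('E')(Add(Mul(-7, Pow(4, -1)), Mul(2, Pow(2, -1))), Function('K')(6)), -1)) = Mul(936, Pow(Mul(7, 6), -1)) = Mul(936, Pow(42, -1)) = Mul(936, Rational(1, 42)) = Rational(156, 7)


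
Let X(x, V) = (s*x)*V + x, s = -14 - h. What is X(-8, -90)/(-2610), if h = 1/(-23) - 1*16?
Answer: -16828/30015 ≈ -0.56065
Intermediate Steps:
h = -369/23 (h = -1/23 - 16 = -369/23 ≈ -16.043)
s = 47/23 (s = -14 - 1*(-369/23) = -14 + 369/23 = 47/23 ≈ 2.0435)
X(x, V) = x + 47*V*x/23 (X(x, V) = (47*x/23)*V + x = 47*V*x/23 + x = x + 47*V*x/23)
X(-8, -90)/(-2610) = ((1/23)*(-8)*(23 + 47*(-90)))/(-2610) = ((1/23)*(-8)*(23 - 4230))*(-1/2610) = ((1/23)*(-8)*(-4207))*(-1/2610) = (33656/23)*(-1/2610) = -16828/30015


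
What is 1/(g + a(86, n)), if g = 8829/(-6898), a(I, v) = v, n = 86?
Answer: 6898/584399 ≈ 0.011804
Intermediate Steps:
g = -8829/6898 (g = 8829*(-1/6898) = -8829/6898 ≈ -1.2799)
1/(g + a(86, n)) = 1/(-8829/6898 + 86) = 1/(584399/6898) = 6898/584399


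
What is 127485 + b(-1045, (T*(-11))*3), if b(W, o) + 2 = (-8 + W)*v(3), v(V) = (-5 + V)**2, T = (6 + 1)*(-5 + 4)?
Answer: 123271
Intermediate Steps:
T = -7 (T = 7*(-1) = -7)
b(W, o) = -34 + 4*W (b(W, o) = -2 + (-8 + W)*(-5 + 3)**2 = -2 + (-8 + W)*(-2)**2 = -2 + (-8 + W)*4 = -2 + (-32 + 4*W) = -34 + 4*W)
127485 + b(-1045, (T*(-11))*3) = 127485 + (-34 + 4*(-1045)) = 127485 + (-34 - 4180) = 127485 - 4214 = 123271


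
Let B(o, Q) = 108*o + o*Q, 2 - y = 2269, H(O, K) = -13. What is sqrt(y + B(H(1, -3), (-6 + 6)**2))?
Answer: I*sqrt(3671) ≈ 60.589*I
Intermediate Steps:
y = -2267 (y = 2 - 1*2269 = 2 - 2269 = -2267)
B(o, Q) = 108*o + Q*o
sqrt(y + B(H(1, -3), (-6 + 6)**2)) = sqrt(-2267 - 13*(108 + (-6 + 6)**2)) = sqrt(-2267 - 13*(108 + 0**2)) = sqrt(-2267 - 13*(108 + 0)) = sqrt(-2267 - 13*108) = sqrt(-2267 - 1404) = sqrt(-3671) = I*sqrt(3671)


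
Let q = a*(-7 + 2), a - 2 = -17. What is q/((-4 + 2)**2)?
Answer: 75/4 ≈ 18.750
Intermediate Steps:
a = -15 (a = 2 - 17 = -15)
q = 75 (q = -15*(-7 + 2) = -15*(-5) = 75)
q/((-4 + 2)**2) = 75/((-4 + 2)**2) = 75/((-2)**2) = 75/4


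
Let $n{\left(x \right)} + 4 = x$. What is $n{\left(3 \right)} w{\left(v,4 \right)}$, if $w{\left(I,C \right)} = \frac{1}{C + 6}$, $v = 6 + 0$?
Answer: $- \frac{1}{10} \approx -0.1$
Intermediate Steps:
$v = 6$
$n{\left(x \right)} = -4 + x$
$w{\left(I,C \right)} = \frac{1}{6 + C}$
$n{\left(3 \right)} w{\left(v,4 \right)} = \frac{-4 + 3}{6 + 4} = - \frac{1}{10}$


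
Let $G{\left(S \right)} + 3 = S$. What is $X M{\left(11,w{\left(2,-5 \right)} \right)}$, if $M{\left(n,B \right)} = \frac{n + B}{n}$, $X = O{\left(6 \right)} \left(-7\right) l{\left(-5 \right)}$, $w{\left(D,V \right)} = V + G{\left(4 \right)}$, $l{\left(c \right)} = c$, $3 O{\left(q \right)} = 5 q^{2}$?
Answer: $\frac{14700}{11} \approx 1336.4$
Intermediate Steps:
$O{\left(q \right)} = \frac{5 q^{2}}{3}$
$G{\left(S \right)} = -3 + S$
$w{\left(D,V \right)} = 1 + V$ ($w{\left(D,V \right)} = V + \left(-3 + 4\right) = V + 1 = 1 + V$)
$X = 2100$ ($X = \frac{5 \cdot 6^{2}}{3} \left(-7\right) \left(-5\right) = \frac{5}{3} \cdot 36 \left(-7\right) \left(-5\right) = 60 \left(-7\right) \left(-5\right) = \left(-420\right) \left(-5\right) = 2100$)
$M{\left(n,B \right)} = \frac{B + n}{n}$
$X M{\left(11,w{\left(2,-5 \right)} \right)} = 2100 \frac{\left(1 - 5\right) + 11}{11} = 2100 \frac{-4 + 11}{11} = 2100 \cdot \frac{1}{11} \cdot 7 = 2100 \cdot \frac{7}{11} = \frac{14700}{11}$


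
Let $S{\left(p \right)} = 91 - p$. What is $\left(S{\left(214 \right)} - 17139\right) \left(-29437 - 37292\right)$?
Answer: $1151875998$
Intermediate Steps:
$\left(S{\left(214 \right)} - 17139\right) \left(-29437 - 37292\right) = \left(\left(91 - 214\right) - 17139\right) \left(-29437 - 37292\right) = \left(\left(91 - 214\right) - 17139\right) \left(-66729\right) = \left(-123 - 17139\right) \left(-66729\right) = \left(-17262\right) \left(-66729\right) = 1151875998$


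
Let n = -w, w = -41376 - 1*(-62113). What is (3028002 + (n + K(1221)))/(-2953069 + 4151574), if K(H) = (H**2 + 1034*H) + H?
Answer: 5761841/1198505 ≈ 4.8075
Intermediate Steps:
w = 20737 (w = -41376 + 62113 = 20737)
n = -20737 (n = -1*20737 = -20737)
K(H) = H**2 + 1035*H
(3028002 + (n + K(1221)))/(-2953069 + 4151574) = (3028002 + (-20737 + 1221*(1035 + 1221)))/(-2953069 + 4151574) = (3028002 + (-20737 + 1221*2256))/1198505 = (3028002 + (-20737 + 2754576))*(1/1198505) = (3028002 + 2733839)*(1/1198505) = 5761841*(1/1198505) = 5761841/1198505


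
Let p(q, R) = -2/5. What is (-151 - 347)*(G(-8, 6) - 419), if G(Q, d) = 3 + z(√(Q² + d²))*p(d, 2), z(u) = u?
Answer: 209160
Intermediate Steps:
p(q, R) = -⅖ (p(q, R) = -2*⅕ = -⅖)
G(Q, d) = 3 - 2*√(Q² + d²)/5 (G(Q, d) = 3 + √(Q² + d²)*(-⅖) = 3 - 2*√(Q² + d²)/5)
(-151 - 347)*(G(-8, 6) - 419) = (-151 - 347)*((3 - 2*√((-8)² + 6²)/5) - 419) = -498*((3 - 2*√(64 + 36)/5) - 419) = -498*((3 - 2*√100/5) - 419) = -498*((3 - ⅖*10) - 419) = -498*((3 - 4) - 419) = -498*(-1 - 419) = -498*(-420) = 209160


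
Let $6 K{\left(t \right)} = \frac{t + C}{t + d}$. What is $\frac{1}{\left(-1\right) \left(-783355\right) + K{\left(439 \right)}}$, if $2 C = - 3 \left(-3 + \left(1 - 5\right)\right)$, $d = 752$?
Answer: $\frac{14292}{11195710559} \approx 1.2766 \cdot 10^{-6}$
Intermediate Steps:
$C = \frac{21}{2}$ ($C = \frac{\left(-3\right) \left(-3 + \left(1 - 5\right)\right)}{2} = \frac{\left(-3\right) \left(-3 - 4\right)}{2} = \frac{\left(-3\right) \left(-7\right)}{2} = \frac{1}{2} \cdot 21 = \frac{21}{2} \approx 10.5$)
$K{\left(t \right)} = \frac{\frac{21}{2} + t}{6 \left(752 + t\right)}$ ($K{\left(t \right)} = \frac{\left(t + \frac{21}{2}\right) \frac{1}{t + 752}}{6} = \frac{\left(\frac{21}{2} + t\right) \frac{1}{752 + t}}{6} = \frac{\frac{1}{752 + t} \left(\frac{21}{2} + t\right)}{6} = \frac{\frac{21}{2} + t}{6 \left(752 + t\right)}$)
$\frac{1}{\left(-1\right) \left(-783355\right) + K{\left(439 \right)}} = \frac{1}{\left(-1\right) \left(-783355\right) + \frac{21 + 2 \cdot 439}{12 \left(752 + 439\right)}} = \frac{1}{783355 + \frac{21 + 878}{12 \cdot 1191}} = \frac{1}{783355 + \frac{1}{12} \cdot \frac{1}{1191} \cdot 899} = \frac{1}{783355 + \frac{899}{14292}} = \frac{1}{\frac{11195710559}{14292}} = \frac{14292}{11195710559}$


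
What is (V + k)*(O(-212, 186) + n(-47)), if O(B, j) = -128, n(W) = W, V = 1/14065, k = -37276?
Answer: 18350042865/2813 ≈ 6.5233e+6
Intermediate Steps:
V = 1/14065 ≈ 7.1098e-5
(V + k)*(O(-212, 186) + n(-47)) = (1/14065 - 37276)*(-128 - 47) = -524286939/14065*(-175) = 18350042865/2813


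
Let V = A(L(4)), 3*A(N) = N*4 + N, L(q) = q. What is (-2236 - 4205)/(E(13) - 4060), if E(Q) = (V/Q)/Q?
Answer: 3265587/2058400 ≈ 1.5865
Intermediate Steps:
A(N) = 5*N/3 (A(N) = (N*4 + N)/3 = (4*N + N)/3 = (5*N)/3 = 5*N/3)
V = 20/3 (V = (5/3)*4 = 20/3 ≈ 6.6667)
E(Q) = 20/(3*Q²) (E(Q) = (20/(3*Q))/Q = 20/(3*Q²))
(-2236 - 4205)/(E(13) - 4060) = (-2236 - 4205)/((20/3)/13² - 4060) = -6441/((20/3)*(1/169) - 4060) = -6441/(20/507 - 4060) = -6441/(-2058400/507) = -6441*(-507/2058400) = 3265587/2058400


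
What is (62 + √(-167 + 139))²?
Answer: 3816 + 248*I*√7 ≈ 3816.0 + 656.15*I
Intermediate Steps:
(62 + √(-167 + 139))² = (62 + √(-28))² = (62 + 2*I*√7)²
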